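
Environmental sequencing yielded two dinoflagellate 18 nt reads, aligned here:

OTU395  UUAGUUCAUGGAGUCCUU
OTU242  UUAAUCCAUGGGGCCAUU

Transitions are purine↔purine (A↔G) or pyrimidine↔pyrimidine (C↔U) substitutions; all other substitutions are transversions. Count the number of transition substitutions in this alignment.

The sequences differ at positions 4 (G/A, transition), 6 (U/C, transition), 12 (A/G, transition), 14 (U/C, transition), 16 (C/A, transversion).
Of the 5 differences, 4 transitions and 1 transversion, so the answer is 4.

4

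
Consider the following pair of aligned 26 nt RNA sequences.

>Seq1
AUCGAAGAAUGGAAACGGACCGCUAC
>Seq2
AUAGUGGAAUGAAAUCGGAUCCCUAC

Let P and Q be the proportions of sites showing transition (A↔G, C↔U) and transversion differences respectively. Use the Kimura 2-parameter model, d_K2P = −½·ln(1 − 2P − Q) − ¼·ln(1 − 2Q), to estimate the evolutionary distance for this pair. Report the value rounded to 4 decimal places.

0.3347

Differing sites — 3:C/A (Tv); 5:A/U (Tv); 6:A/G (Ti); 12:G/A (Ti); 15:A/U (Tv); 20:C/U (Ti); 22:G/C (Tv).
Of the 7 differences, 3 transitions and 4 transversions over 26 sites: P = 3/26 = 0.115385, Q = 4/26 = 0.153846.
d = −0.5·ln(0.615384) − 0.25·ln(0.692308) = −0.5·(-0.485509) − 0.25·(-0.367724) = 0.3347.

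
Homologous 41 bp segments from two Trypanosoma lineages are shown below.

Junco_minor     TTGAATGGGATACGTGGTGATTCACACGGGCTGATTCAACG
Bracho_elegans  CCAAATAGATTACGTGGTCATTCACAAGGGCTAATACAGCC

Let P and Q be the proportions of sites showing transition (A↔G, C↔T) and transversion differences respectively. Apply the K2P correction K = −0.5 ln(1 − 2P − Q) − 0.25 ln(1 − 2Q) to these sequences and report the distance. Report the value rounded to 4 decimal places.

Differing sites — 1:T/C (Ti); 2:T/C (Ti); 3:G/A (Ti); 7:G/A (Ti); 9:G/A (Ti); 10:A/T (Tv); 19:G/C (Tv); 27:C/A (Tv); 33:G/A (Ti); 36:T/A (Tv); 39:A/G (Ti); 41:G/C (Tv).
Of the 12 differences, 7 transitions and 5 transversions over 41 sites: P = 7/41 = 0.170732, Q = 5/41 = 0.121951.
d = −0.5·ln(0.536585) − 0.25·ln(0.756098) = −0.5·(-0.622530) − 0.25·(-0.279584) = 0.3812.

0.3812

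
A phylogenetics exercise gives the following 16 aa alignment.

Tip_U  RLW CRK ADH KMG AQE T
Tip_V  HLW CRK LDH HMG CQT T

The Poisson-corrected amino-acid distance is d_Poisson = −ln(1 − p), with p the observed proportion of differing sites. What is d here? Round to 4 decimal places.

0.3747

Mismatches occur at site 1 (R/H), site 7 (A/L), site 10 (K/H), site 13 (A/C), site 15 (E/T).
p = 5/16 = 0.312500.
d = −ln(1 − 0.312500) = −ln(0.687500) = 0.3747.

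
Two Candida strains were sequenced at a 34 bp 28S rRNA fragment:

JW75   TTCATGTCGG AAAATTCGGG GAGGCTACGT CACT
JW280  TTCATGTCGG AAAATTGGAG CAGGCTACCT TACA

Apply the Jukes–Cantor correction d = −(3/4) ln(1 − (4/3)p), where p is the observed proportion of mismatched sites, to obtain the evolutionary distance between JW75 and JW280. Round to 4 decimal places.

Mismatches occur at site 17 (C↔G), site 19 (G↔A), site 21 (G↔C), site 29 (G↔C), site 31 (C↔T), site 34 (T↔A).
p = 6/34 = 0.176471.
d = −0.75 · ln(1 − (4/3)·0.176471) = −0.75 · ln(0.764705) = −0.75 · (-0.268265) = 0.2012.

0.2012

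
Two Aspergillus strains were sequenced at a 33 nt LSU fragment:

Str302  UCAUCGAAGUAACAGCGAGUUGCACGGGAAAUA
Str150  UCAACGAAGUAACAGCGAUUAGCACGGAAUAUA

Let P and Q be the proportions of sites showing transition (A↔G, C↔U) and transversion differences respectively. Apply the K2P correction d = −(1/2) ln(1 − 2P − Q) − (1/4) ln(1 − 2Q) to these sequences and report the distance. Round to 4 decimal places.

0.1697

The sequences differ at positions 4 (U/A, transversion), 19 (G/U, transversion), 21 (U/A, transversion), 28 (G/A, transition), 30 (A/U, transversion).
Of the 5 differences, 1 transition and 4 transversions over 33 sites: P = 1/33 = 0.030303, Q = 4/33 = 0.121212.
d = −0.5·ln(0.818182) − 0.25·ln(0.757576) = −0.5·(-0.200670) − 0.25·(-0.277631) = 0.1697.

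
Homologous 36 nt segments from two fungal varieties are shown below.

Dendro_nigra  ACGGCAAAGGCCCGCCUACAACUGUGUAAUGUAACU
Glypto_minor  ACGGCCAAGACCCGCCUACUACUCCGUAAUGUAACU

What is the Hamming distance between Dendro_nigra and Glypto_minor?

Differing sites — 6:A/C; 10:G/A; 20:A/U; 24:G/C; 25:U/C.
That gives 5 mismatches out of 36 aligned sites, so the Hamming distance is 5.

5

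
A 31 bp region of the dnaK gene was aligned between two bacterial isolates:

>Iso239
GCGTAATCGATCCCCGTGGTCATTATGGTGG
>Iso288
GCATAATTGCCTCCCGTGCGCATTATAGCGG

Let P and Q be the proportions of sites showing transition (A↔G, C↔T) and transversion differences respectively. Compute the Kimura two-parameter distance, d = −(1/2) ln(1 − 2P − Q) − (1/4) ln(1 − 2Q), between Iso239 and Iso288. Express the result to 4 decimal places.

Differing sites — 3:G/A (Ti); 8:C/T (Ti); 10:A/C (Tv); 11:T/C (Ti); 12:C/T (Ti); 19:G/C (Tv); 20:T/G (Tv); 27:G/A (Ti); 29:T/C (Ti).
Of the 9 differences, 6 transitions and 3 transversions over 31 sites: P = 6/31 = 0.193548, Q = 3/31 = 0.096774.
d = −0.5·ln(0.516130) − 0.25·ln(0.806452) = −0.5·(-0.661397) − 0.25·(-0.215111) = 0.3845.

0.3845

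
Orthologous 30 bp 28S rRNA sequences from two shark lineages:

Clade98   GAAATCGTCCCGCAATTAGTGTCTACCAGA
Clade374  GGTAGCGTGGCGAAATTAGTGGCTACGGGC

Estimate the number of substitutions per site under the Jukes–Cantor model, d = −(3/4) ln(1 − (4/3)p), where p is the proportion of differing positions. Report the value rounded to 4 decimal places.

Differing sites — 2:A/G; 3:A/T; 5:T/G; 9:C/G; 10:C/G; 13:C/A; 22:T/G; 27:C/G; 28:A/G; 30:A/C.
p = 10/30 = 0.333333.
d = −0.75 · ln(1 − (4/3)·0.333333) = −0.75 · ln(0.555556) = −0.75 · (-0.587786) = 0.4408.

0.4408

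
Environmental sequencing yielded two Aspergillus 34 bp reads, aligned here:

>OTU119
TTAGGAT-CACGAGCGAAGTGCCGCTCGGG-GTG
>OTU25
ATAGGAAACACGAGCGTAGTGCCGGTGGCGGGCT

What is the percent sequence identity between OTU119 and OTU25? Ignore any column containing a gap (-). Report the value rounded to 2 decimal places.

Excluding the 2 gap columns leaves 32 comparable sites.
Differing sites — 1:T/A; 7:T/A; 17:A/T; 25:C/G; 27:C/G; 29:G/C; 33:T/C; 34:G/T.
24 of the 32 comparable sites match, so the percent identity is 24/32 × 100 = 75.00%.

75.00%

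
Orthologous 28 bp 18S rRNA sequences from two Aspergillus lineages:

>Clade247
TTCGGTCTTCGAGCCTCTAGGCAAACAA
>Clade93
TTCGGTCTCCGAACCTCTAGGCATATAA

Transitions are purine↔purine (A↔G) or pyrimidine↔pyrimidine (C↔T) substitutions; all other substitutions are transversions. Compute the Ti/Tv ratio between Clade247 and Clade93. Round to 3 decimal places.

The sequences differ at positions 9 (T/C, transition), 13 (G/A, transition), 24 (A/T, transversion), 26 (C/T, transition).
Of the 4 differences, 3 transitions and 1 transversion, so Ti/Tv = 3/1 = 3.000.

3.000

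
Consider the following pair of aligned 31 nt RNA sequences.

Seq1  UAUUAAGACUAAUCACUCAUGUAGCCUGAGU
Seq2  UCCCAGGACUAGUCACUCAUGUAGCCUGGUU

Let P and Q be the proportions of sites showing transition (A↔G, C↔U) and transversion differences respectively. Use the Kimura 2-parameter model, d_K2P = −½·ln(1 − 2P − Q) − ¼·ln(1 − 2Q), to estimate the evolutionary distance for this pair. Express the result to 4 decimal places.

0.2793

The sequences differ at positions 2 (A/C, transversion), 3 (U/C, transition), 4 (U/C, transition), 6 (A/G, transition), 12 (A/G, transition), 29 (A/G, transition), 30 (G/U, transversion).
Of the 7 differences, 5 transitions and 2 transversions over 31 sites: P = 5/31 = 0.161290, Q = 2/31 = 0.064516.
d = −0.5·ln(0.612904) − 0.25·ln(0.870968) = −0.5·(-0.489547) − 0.25·(-0.138150) = 0.2793.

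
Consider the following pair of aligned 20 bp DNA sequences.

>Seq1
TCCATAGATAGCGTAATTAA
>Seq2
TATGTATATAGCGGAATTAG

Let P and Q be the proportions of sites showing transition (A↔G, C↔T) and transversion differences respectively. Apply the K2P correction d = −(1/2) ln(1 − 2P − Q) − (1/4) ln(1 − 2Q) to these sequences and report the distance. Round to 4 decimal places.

0.3881

Differing sites — 2:C/A (Tv); 3:C/T (Ti); 4:A/G (Ti); 7:G/T (Tv); 14:T/G (Tv); 20:A/G (Ti).
Of the 6 differences, 3 transitions and 3 transversions over 20 sites: P = 3/20 = 0.150000, Q = 3/20 = 0.150000.
d = −0.5·ln(0.550000) − 0.25·ln(0.700000) = −0.5·(-0.597837) − 0.25·(-0.356675) = 0.3881.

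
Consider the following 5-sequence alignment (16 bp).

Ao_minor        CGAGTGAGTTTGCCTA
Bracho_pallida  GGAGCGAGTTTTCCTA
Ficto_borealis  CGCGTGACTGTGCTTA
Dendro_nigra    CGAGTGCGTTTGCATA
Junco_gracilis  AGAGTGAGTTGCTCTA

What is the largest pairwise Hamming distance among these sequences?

Pairwise Hamming distances:
  Ao_minor vs Bracho_pallida: 3
  Ao_minor vs Ficto_borealis: 4
  Ao_minor vs Dendro_nigra: 2
  Ao_minor vs Junco_gracilis: 4
  Bracho_pallida vs Ficto_borealis: 7
  Bracho_pallida vs Dendro_nigra: 5
  Bracho_pallida vs Junco_gracilis: 5
  Ficto_borealis vs Dendro_nigra: 5
  Ficto_borealis vs Junco_gracilis: 8
  Dendro_nigra vs Junco_gracilis: 6
The largest is 8, between Ficto_borealis and Junco_gracilis.

8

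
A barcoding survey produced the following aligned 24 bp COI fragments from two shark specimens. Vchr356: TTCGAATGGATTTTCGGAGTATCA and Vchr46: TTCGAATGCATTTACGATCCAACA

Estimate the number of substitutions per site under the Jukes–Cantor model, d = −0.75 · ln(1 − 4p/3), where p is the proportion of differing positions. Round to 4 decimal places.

Mismatches occur at site 9 (G↔C), site 14 (T↔A), site 17 (G↔A), site 18 (A↔T), site 19 (G↔C), site 20 (T↔C), site 22 (T↔A).
p = 7/24 = 0.291667.
d = −0.75 · ln(1 − (4/3)·0.291667) = −0.75 · ln(0.611111) = −0.75 · (-0.492477) = 0.3694.

0.3694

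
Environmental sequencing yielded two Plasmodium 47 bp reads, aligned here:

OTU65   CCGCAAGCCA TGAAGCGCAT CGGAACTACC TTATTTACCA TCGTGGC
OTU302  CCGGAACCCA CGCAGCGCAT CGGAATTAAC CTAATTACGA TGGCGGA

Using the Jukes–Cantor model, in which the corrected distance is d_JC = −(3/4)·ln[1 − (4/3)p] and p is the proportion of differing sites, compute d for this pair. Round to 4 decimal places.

0.3121

Differing sites — 4:C/G; 7:G/C; 11:T/C; 13:A/C; 26:C/T; 29:C/A; 31:T/C; 34:T/A; 39:C/G; 42:C/G; 44:T/C; 47:C/A.
p = 12/47 = 0.255319.
d = −0.75 · ln(1 − (4/3)·0.255319) = −0.75 · ln(0.659575) = −0.75 · (-0.416160) = 0.3121.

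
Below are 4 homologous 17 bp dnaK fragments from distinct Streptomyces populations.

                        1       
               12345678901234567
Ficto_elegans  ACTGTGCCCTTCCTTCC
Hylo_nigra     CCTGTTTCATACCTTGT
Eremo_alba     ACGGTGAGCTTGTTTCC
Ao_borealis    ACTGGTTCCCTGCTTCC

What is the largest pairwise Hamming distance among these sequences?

Pairwise Hamming distances:
  Ficto_elegans vs Hylo_nigra: 7
  Ficto_elegans vs Eremo_alba: 5
  Ficto_elegans vs Ao_borealis: 5
  Hylo_nigra vs Eremo_alba: 11
  Hylo_nigra vs Ao_borealis: 8
  Eremo_alba vs Ao_borealis: 7
The largest is 11, between Hylo_nigra and Eremo_alba.

11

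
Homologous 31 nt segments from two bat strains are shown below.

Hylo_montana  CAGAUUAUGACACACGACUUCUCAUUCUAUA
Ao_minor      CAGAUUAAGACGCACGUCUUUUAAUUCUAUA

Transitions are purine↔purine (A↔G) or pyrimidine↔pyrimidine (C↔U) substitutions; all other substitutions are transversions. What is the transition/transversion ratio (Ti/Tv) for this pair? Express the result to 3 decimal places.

0.667

Differing sites — 8:U/A (Tv); 12:A/G (Ti); 17:A/U (Tv); 21:C/U (Ti); 23:C/A (Tv).
Of the 5 differences, 2 transitions and 3 transversions, so Ti/Tv = 2/3 = 0.667.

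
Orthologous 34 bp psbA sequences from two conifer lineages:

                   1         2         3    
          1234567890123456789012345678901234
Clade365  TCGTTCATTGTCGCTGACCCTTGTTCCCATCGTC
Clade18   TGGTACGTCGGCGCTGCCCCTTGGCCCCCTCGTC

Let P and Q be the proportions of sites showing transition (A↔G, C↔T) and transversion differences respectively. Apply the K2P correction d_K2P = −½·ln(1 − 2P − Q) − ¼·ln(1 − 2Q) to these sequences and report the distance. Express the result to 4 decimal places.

0.3265

The sequences differ at positions 2 (C/G, transversion), 5 (T/A, transversion), 7 (A/G, transition), 9 (T/C, transition), 11 (T/G, transversion), 17 (A/C, transversion), 24 (T/G, transversion), 25 (T/C, transition), 29 (A/C, transversion).
Of the 9 differences, 3 transitions and 6 transversions over 34 sites: P = 3/34 = 0.088235, Q = 6/34 = 0.176471.
d = −0.5·ln(0.647059) − 0.25·ln(0.647058) = −0.5·(-0.435318) − 0.25·(-0.435319) = 0.3265.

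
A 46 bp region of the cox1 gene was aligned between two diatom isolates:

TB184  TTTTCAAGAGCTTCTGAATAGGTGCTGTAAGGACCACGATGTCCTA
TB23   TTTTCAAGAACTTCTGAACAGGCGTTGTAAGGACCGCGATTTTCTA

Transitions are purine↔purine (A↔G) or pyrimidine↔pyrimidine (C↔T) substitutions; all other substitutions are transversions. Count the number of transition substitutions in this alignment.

The sequences differ at positions 10 (G/A, transition), 19 (T/C, transition), 23 (T/C, transition), 25 (C/T, transition), 36 (A/G, transition), 41 (G/T, transversion), 43 (C/T, transition).
Of the 7 differences, 6 transitions and 1 transversion, so the answer is 6.

6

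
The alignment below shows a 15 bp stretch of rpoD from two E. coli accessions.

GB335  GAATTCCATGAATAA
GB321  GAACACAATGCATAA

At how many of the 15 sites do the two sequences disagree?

4

The sequences differ at positions 4 (T/C), 5 (T/A), 7 (C/A), 11 (A/C).
That gives 4 mismatches out of 15 aligned sites, so the Hamming distance is 4.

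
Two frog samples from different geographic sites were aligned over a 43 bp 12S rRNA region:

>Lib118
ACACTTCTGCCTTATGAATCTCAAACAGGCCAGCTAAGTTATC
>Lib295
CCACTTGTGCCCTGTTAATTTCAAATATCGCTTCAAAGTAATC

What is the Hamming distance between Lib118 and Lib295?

The sequences differ at positions 1 (A/C), 7 (C/G), 12 (T/C), 14 (A/G), 16 (G/T), 20 (C/T), 26 (C/T), 28 (G/T), 29 (G/C), 30 (C/G), 32 (A/T), 33 (G/T), 35 (T/A), 40 (T/A).
That gives 14 mismatches out of 43 aligned sites, so the Hamming distance is 14.

14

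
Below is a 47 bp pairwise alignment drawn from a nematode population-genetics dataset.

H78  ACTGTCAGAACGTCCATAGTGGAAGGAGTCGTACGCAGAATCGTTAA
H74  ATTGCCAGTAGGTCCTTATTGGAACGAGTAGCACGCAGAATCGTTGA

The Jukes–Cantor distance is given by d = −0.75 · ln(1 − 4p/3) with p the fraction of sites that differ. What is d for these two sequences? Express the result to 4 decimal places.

The sequences differ at positions 2 (C/T), 5 (T/C), 9 (A/T), 11 (C/G), 16 (A/T), 19 (G/T), 25 (G/C), 30 (C/A), 32 (T/C), 46 (A/G).
p = 10/47 = 0.212766.
d = −0.75 · ln(1 − (4/3)·0.212766) = −0.75 · ln(0.716312) = −0.75 · (-0.333639) = 0.2502.

0.2502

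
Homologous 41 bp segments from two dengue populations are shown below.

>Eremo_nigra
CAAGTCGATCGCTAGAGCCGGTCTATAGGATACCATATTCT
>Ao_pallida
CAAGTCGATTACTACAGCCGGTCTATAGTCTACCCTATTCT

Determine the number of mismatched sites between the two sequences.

Differing sites — 10:C/T; 11:G/A; 15:G/C; 29:G/T; 30:A/C; 35:A/C.
That gives 6 mismatches out of 41 aligned sites, so the Hamming distance is 6.

6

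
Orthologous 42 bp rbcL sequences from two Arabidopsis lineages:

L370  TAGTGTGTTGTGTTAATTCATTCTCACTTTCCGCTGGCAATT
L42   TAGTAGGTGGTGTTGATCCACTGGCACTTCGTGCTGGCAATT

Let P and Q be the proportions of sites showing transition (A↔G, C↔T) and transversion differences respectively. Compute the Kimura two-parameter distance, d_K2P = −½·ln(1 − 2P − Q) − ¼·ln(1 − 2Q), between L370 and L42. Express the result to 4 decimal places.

0.3274

The sequences differ at positions 5 (G/A, transition), 6 (T/G, transversion), 9 (T/G, transversion), 15 (A/G, transition), 18 (T/C, transition), 21 (T/C, transition), 23 (C/G, transversion), 24 (T/G, transversion), 30 (T/C, transition), 31 (C/G, transversion), 32 (C/T, transition).
Of the 11 differences, 6 transitions and 5 transversions over 42 sites: P = 6/42 = 0.142857, Q = 5/42 = 0.119048.
d = −0.5·ln(0.595238) − 0.25·ln(0.761904) = −0.5·(-0.518794) − 0.25·(-0.271935) = 0.3274.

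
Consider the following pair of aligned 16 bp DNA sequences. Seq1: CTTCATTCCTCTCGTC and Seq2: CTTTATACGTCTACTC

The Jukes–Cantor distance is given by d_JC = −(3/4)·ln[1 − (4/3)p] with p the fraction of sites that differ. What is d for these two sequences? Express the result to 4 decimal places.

0.4042

The sequences differ at positions 4 (C/T), 7 (T/A), 9 (C/G), 13 (C/A), 14 (G/C).
p = 5/16 = 0.312500.
d = −0.75 · ln(1 − (4/3)·0.312500) = −0.75 · ln(0.583333) = −0.75 · (-0.538997) = 0.4042.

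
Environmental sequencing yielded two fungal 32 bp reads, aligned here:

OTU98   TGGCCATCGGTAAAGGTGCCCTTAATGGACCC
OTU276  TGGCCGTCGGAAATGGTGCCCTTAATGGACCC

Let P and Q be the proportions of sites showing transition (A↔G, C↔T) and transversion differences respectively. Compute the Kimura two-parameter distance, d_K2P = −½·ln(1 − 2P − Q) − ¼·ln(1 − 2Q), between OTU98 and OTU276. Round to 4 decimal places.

0.1001

Differing sites — 6:A/G (Ti); 11:T/A (Tv); 14:A/T (Tv).
Of the 3 differences, 1 transition and 2 transversions over 32 sites: P = 1/32 = 0.031250, Q = 2/32 = 0.062500.
d = −0.5·ln(0.875000) − 0.25·ln(0.875000) = −0.5·(-0.133531) − 0.25·(-0.133531) = 0.1001.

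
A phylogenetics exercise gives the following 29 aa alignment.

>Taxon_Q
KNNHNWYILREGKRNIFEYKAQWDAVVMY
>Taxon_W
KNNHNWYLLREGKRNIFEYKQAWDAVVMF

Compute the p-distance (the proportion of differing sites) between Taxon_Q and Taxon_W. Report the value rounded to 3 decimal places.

0.138

Differing sites — 8:I/L; 21:A/Q; 22:Q/A; 29:Y/F.
There are 4 differences over 29 sites, so p = 4/29 = 0.138.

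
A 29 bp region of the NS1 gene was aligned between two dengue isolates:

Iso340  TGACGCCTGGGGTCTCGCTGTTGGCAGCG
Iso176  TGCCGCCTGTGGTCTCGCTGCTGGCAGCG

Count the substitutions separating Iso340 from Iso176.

The sequences differ at positions 3 (A/C), 10 (G/T), 21 (T/C).
That gives 3 mismatches out of 29 aligned sites, so the Hamming distance is 3.

3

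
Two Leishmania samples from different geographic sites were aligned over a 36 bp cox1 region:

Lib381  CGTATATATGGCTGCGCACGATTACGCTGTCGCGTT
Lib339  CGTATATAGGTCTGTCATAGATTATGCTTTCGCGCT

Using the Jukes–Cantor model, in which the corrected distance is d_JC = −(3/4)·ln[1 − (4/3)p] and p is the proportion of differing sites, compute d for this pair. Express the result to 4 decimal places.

0.3470

Differing sites — 9:T/G; 11:G/T; 15:C/T; 16:G/C; 17:C/A; 18:A/T; 19:C/A; 25:C/T; 29:G/T; 35:T/C.
p = 10/36 = 0.277778.
d = −0.75 · ln(1 − (4/3)·0.277778) = −0.75 · ln(0.629629) = −0.75 · (-0.462625) = 0.3470.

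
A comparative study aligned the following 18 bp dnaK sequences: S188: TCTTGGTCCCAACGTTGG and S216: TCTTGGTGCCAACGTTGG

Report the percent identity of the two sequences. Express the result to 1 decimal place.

Differing sites — 8:C/G.
17 of the 18 sites match, so the percent identity is 17/18 × 100 = 94.4%.

94.4%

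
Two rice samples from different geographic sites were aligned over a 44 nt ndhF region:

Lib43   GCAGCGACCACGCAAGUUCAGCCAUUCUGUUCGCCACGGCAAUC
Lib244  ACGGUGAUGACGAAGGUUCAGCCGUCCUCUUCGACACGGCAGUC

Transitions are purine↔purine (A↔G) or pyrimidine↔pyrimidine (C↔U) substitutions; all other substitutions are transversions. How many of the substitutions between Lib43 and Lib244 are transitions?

8

Differing sites — 1:G/A (Ti); 3:A/G (Ti); 5:C/U (Ti); 8:C/U (Ti); 9:C/G (Tv); 13:C/A (Tv); 15:A/G (Ti); 24:A/G (Ti); 26:U/C (Ti); 29:G/C (Tv); 34:C/A (Tv); 42:A/G (Ti).
Of the 12 differences, 8 transitions and 4 transversions, so the answer is 8.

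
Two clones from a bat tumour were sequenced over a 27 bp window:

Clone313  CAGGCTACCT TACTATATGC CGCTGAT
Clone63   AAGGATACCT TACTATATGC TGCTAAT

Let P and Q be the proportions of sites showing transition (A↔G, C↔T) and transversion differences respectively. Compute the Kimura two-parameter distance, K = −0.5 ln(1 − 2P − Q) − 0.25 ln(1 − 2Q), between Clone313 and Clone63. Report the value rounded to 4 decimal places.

0.1657

Mismatches occur at site 1 (C→A, transversion), site 5 (C→A, transversion), site 21 (C→T, transition), site 25 (G→A, transition).
Of the 4 differences, 2 transitions and 2 transversions over 27 sites: P = 2/27 = 0.074074, Q = 2/27 = 0.074074.
d = −0.5·ln(0.777778) − 0.25·ln(0.851852) = −0.5·(-0.251314) − 0.25·(-0.160342) = 0.1657.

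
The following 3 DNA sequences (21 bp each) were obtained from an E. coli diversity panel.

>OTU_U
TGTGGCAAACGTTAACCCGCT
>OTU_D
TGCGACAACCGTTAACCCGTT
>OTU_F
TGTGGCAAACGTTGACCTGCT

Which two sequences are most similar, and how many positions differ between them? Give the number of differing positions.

Pairwise Hamming distances:
  OTU_U vs OTU_D: 4
  OTU_U vs OTU_F: 2
  OTU_D vs OTU_F: 6
The smallest is 2, between OTU_U and OTU_F.

2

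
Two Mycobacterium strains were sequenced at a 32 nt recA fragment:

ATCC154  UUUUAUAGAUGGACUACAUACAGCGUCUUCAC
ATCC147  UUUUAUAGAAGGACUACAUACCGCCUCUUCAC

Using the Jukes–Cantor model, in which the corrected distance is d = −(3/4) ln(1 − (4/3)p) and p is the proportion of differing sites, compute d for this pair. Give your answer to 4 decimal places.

0.1001

The sequences differ at positions 10 (U/A), 22 (A/C), 25 (G/C).
p = 3/32 = 0.093750.
d = −0.75 · ln(1 − (4/3)·0.093750) = −0.75 · ln(0.875000) = −0.75 · (-0.133531) = 0.1001.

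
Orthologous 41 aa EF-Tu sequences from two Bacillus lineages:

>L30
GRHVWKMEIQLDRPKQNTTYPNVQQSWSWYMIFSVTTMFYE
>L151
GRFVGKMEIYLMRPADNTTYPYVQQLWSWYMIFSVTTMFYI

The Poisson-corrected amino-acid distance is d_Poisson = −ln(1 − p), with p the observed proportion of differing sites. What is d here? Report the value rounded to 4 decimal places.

The sequences differ at positions 3 (H/F), 5 (W/G), 10 (Q/Y), 12 (D/M), 15 (K/A), 16 (Q/D), 22 (N/Y), 26 (S/L), 41 (E/I).
p = 9/41 = 0.219512.
d = −ln(1 − 0.219512) = −ln(0.780488) = 0.2478.

0.2478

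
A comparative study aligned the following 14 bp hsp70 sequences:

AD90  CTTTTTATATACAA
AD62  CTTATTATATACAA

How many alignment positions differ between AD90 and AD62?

Differing sites — 4:T/A.
That gives 1 mismatch out of 14 aligned sites, so the Hamming distance is 1.

1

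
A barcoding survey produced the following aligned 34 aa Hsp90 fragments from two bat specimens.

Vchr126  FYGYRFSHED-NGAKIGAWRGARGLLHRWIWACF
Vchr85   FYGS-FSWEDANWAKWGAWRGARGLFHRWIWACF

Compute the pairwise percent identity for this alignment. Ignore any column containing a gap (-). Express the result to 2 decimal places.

84.38%

Excluding the 2 gap columns leaves 32 comparable sites.
Mismatches occur at site 4 (Y↔S), site 8 (H↔W), site 13 (G↔W), site 16 (I↔W), site 26 (L↔F).
27 of the 32 comparable sites match, so the percent identity is 27/32 × 100 = 84.38%.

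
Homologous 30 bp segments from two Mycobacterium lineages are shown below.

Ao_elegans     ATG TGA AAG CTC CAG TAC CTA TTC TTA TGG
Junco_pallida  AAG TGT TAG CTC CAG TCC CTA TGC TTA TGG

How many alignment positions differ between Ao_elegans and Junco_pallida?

5

Differing sites — 2:T/A; 6:A/T; 7:A/T; 17:A/C; 23:T/G.
That gives 5 mismatches out of 30 aligned sites, so the Hamming distance is 5.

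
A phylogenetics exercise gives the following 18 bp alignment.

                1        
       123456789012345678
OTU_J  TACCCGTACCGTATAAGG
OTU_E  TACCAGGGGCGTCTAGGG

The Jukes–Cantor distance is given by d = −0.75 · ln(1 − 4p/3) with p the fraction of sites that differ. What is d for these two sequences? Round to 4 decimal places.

0.4408

The sequences differ at positions 5 (C/A), 7 (T/G), 8 (A/G), 9 (C/G), 13 (A/C), 16 (A/G).
p = 6/18 = 0.333333.
d = −0.75 · ln(1 − (4/3)·0.333333) = −0.75 · ln(0.555556) = −0.75 · (-0.587786) = 0.4408.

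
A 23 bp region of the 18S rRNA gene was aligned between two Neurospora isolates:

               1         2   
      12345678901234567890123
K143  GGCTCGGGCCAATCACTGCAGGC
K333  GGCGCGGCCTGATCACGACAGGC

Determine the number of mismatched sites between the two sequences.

The sequences differ at positions 4 (T/G), 8 (G/C), 10 (C/T), 11 (A/G), 17 (T/G), 18 (G/A).
That gives 6 mismatches out of 23 aligned sites, so the Hamming distance is 6.

6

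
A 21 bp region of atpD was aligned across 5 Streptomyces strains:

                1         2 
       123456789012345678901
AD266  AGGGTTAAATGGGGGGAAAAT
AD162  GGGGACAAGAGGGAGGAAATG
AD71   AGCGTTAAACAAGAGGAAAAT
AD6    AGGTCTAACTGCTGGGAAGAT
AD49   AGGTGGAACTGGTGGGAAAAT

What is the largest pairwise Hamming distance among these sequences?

Pairwise Hamming distances:
  AD266 vs AD162: 8
  AD266 vs AD71: 5
  AD266 vs AD6: 6
  AD266 vs AD49: 5
  AD162 vs AD71: 10
  AD162 vs AD6: 12
  AD162 vs AD49: 10
  AD71 vs AD6: 10
  AD71 vs AD49: 10
  AD6 vs AD49: 4
The largest is 12, between AD162 and AD6.

12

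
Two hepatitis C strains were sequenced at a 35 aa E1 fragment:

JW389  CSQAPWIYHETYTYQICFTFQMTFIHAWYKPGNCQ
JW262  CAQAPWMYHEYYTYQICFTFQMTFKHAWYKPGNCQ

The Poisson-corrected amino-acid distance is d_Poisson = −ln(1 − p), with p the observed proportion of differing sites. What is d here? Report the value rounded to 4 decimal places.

0.1214

The sequences differ at positions 2 (S/A), 7 (I/M), 11 (T/Y), 25 (I/K).
p = 4/35 = 0.114286.
d = −ln(1 − 0.114286) = −ln(0.885714) = 0.1214.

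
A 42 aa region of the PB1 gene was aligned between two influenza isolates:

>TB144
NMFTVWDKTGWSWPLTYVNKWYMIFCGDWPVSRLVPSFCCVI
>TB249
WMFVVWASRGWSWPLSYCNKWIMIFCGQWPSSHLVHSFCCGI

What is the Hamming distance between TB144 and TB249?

13

Differing sites — 1:N/W; 4:T/V; 7:D/A; 8:K/S; 9:T/R; 16:T/S; 18:V/C; 22:Y/I; 28:D/Q; 31:V/S; 33:R/H; 36:P/H; 41:V/G.
That gives 13 mismatches out of 42 aligned sites, so the Hamming distance is 13.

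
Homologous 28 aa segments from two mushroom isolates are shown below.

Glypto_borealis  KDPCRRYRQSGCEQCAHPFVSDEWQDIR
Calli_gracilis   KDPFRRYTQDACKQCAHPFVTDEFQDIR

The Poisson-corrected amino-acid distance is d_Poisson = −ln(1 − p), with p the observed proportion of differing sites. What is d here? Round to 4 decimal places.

0.2877

Differing sites — 4:C/F; 8:R/T; 10:S/D; 11:G/A; 13:E/K; 21:S/T; 24:W/F.
p = 7/28 = 0.250000.
d = −ln(1 − 0.250000) = −ln(0.750000) = 0.2877.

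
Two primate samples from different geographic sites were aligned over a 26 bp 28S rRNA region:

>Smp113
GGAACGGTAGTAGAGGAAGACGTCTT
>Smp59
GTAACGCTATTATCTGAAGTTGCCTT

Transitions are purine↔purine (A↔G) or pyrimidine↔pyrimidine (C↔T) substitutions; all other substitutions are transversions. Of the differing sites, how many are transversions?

7

Mismatches occur at site 2 (G→T, transversion), site 7 (G→C, transversion), site 10 (G→T, transversion), site 13 (G→T, transversion), site 14 (A→C, transversion), site 15 (G→T, transversion), site 20 (A→T, transversion), site 21 (C→T, transition), site 23 (T→C, transition).
Of the 9 differences, 2 transitions and 7 transversions, so the answer is 7.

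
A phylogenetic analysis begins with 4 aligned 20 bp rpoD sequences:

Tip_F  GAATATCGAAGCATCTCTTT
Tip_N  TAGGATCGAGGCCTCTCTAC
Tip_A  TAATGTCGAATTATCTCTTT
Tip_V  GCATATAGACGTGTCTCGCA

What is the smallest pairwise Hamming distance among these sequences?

4

Pairwise Hamming distances:
  Tip_F vs Tip_N: 7
  Tip_F vs Tip_A: 4
  Tip_F vs Tip_V: 8
  Tip_N vs Tip_A: 9
  Tip_N vs Tip_V: 11
  Tip_A vs Tip_V: 10
The smallest is 4, between Tip_F and Tip_A.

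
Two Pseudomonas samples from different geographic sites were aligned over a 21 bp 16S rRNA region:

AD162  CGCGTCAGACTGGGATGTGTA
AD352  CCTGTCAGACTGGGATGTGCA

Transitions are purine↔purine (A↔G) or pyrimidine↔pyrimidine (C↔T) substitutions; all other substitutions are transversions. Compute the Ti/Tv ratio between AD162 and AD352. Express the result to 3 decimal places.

2.000

The sequences differ at positions 2 (G/C, transversion), 3 (C/T, transition), 20 (T/C, transition).
Of the 3 differences, 2 transitions and 1 transversion, so Ti/Tv = 2/1 = 2.000.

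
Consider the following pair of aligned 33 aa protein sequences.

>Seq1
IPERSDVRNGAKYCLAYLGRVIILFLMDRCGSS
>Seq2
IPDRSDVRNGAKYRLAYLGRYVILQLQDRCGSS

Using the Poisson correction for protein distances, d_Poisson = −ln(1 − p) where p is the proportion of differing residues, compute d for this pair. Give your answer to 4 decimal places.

0.2007

The sequences differ at positions 3 (E/D), 14 (C/R), 21 (V/Y), 22 (I/V), 25 (F/Q), 27 (M/Q).
p = 6/33 = 0.181818.
d = −ln(1 − 0.181818) = −ln(0.818182) = 0.2007.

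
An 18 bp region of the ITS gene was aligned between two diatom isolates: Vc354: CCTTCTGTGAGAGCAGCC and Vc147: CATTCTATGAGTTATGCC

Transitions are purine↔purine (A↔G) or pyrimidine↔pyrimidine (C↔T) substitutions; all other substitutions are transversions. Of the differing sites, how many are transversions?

5

The sequences differ at positions 2 (C/A, transversion), 7 (G/A, transition), 12 (A/T, transversion), 13 (G/T, transversion), 14 (C/A, transversion), 15 (A/T, transversion).
Of the 6 differences, 1 transition and 5 transversions, so the answer is 5.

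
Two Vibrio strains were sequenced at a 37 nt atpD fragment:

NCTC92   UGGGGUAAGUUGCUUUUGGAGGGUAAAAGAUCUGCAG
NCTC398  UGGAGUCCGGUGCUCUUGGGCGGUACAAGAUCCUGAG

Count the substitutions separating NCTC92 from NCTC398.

11

The sequences differ at positions 4 (G/A), 7 (A/C), 8 (A/C), 10 (U/G), 15 (U/C), 20 (A/G), 21 (G/C), 26 (A/C), 33 (U/C), 34 (G/U), 35 (C/G).
That gives 11 mismatches out of 37 aligned sites, so the Hamming distance is 11.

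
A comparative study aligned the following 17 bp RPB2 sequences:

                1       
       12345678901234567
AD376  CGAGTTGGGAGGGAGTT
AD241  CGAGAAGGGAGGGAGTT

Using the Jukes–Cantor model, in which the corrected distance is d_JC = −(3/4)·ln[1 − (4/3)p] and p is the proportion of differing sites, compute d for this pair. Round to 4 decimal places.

Mismatches occur at site 5 (T↔A), site 6 (T↔A).
p = 2/17 = 0.117647.
d = −0.75 · ln(1 − (4/3)·0.117647) = −0.75 · ln(0.843137) = −0.75 · (-0.170626) = 0.1280.

0.1280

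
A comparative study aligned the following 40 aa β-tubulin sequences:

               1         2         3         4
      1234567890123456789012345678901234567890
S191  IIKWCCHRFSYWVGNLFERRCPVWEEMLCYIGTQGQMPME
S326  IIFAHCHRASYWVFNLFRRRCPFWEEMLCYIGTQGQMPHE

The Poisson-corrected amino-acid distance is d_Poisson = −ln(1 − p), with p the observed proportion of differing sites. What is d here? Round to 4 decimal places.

0.2231

Mismatches occur at site 3 (K→F), site 4 (W→A), site 5 (C→H), site 9 (F→A), site 14 (G→F), site 18 (E→R), site 23 (V→F), site 39 (M→H).
p = 8/40 = 0.200000.
d = −ln(1 − 0.200000) = −ln(0.800000) = 0.2231.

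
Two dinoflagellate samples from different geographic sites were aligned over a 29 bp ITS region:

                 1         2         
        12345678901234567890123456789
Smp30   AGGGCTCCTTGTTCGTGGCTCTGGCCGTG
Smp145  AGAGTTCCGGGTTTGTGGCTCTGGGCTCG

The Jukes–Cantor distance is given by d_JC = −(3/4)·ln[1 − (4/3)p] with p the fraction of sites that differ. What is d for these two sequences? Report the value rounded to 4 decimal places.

0.3439

The sequences differ at positions 3 (G/A), 5 (C/T), 9 (T/G), 10 (T/G), 14 (C/T), 25 (C/G), 27 (G/T), 28 (T/C).
p = 8/29 = 0.275862.
d = −0.75 · ln(1 − (4/3)·0.275862) = −0.75 · ln(0.632184) = −0.75 · (-0.458575) = 0.3439.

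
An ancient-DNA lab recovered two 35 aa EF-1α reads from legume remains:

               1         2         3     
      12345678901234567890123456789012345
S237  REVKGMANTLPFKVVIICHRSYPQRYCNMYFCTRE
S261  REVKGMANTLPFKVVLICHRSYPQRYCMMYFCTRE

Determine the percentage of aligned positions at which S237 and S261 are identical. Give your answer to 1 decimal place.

Mismatches occur at site 16 (I↔L), site 28 (N↔M).
33 of the 35 sites match, so the percent identity is 33/35 × 100 = 94.3%.

94.3%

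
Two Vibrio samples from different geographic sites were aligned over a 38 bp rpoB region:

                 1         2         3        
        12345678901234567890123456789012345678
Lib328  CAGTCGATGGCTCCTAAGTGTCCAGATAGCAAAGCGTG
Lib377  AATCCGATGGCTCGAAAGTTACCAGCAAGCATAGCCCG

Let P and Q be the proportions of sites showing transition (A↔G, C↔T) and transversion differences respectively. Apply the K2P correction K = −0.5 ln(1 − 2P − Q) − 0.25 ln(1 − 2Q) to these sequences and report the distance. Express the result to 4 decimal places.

Differing sites — 1:C/A (Tv); 3:G/T (Tv); 4:T/C (Ti); 14:C/G (Tv); 15:T/A (Tv); 20:G/T (Tv); 21:T/A (Tv); 26:A/C (Tv); 27:T/A (Tv); 32:A/T (Tv); 36:G/C (Tv); 37:T/C (Ti).
Of the 12 differences, 2 transitions and 10 transversions over 38 sites: P = 2/38 = 0.052632, Q = 10/38 = 0.263158.
d = −0.5·ln(0.631578) − 0.25·ln(0.473684) = −0.5·(-0.459534) − 0.25·(-0.747215) = 0.4166.

0.4166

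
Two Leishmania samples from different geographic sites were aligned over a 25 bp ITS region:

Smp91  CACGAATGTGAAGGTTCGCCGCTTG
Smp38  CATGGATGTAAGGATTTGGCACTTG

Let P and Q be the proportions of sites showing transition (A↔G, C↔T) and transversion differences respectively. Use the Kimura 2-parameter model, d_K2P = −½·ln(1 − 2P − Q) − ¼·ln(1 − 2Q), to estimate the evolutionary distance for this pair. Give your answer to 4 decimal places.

Differing sites — 3:C/T (Ti); 5:A/G (Ti); 10:G/A (Ti); 12:A/G (Ti); 14:G/A (Ti); 17:C/T (Ti); 19:C/G (Tv); 21:G/A (Ti).
Of the 8 differences, 7 transitions and 1 transversion over 25 sites: P = 7/25 = 0.280000, Q = 1/25 = 0.040000.
d = −0.5·ln(0.400000) − 0.25·ln(0.920000) = −0.5·(-0.916291) − 0.25·(-0.083382) = 0.4790.

0.4790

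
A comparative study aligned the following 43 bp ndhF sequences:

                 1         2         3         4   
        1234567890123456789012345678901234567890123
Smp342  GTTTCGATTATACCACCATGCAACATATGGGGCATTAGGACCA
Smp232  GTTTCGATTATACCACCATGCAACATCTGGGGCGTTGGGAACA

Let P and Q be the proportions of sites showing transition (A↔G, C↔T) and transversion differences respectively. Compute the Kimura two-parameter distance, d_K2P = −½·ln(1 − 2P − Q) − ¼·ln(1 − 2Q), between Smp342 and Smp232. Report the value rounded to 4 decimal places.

Differing sites — 27:A/C (Tv); 34:A/G (Ti); 37:A/G (Ti); 41:C/A (Tv).
Of the 4 differences, 2 transitions and 2 transversions over 43 sites: P = 2/43 = 0.046512, Q = 2/43 = 0.046512.
d = −0.5·ln(0.860464) − 0.25·ln(0.906976) = −0.5·(-0.150284) − 0.25·(-0.097639) = 0.0996.

0.0996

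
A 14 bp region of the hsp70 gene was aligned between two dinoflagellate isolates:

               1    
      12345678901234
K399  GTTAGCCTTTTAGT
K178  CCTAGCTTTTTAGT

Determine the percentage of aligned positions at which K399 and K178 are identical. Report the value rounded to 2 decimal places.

78.57%

Mismatches occur at site 1 (G/C), site 2 (T/C), site 7 (C/T).
11 of the 14 sites match, so the percent identity is 11/14 × 100 = 78.57%.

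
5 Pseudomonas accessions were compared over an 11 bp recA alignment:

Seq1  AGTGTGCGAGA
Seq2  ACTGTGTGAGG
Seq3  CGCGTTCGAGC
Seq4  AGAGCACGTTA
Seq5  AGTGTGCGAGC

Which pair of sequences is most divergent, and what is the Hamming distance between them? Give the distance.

8

Pairwise Hamming distances:
  Seq1 vs Seq2: 3
  Seq1 vs Seq3: 4
  Seq1 vs Seq4: 5
  Seq1 vs Seq5: 1
  Seq2 vs Seq3: 6
  Seq2 vs Seq4: 8
  Seq2 vs Seq5: 3
  Seq3 vs Seq4: 7
  Seq3 vs Seq5: 3
  Seq4 vs Seq5: 6
The largest is 8, between Seq2 and Seq4.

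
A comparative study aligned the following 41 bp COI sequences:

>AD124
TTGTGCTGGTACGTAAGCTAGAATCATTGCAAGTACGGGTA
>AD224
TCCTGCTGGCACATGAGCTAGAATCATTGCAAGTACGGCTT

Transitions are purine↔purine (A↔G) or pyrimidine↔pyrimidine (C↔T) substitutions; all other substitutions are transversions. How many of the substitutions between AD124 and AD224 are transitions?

4

Differing sites — 2:T/C (Ti); 3:G/C (Tv); 10:T/C (Ti); 13:G/A (Ti); 15:A/G (Ti); 39:G/C (Tv); 41:A/T (Tv).
Of the 7 differences, 4 transitions and 3 transversions, so the answer is 4.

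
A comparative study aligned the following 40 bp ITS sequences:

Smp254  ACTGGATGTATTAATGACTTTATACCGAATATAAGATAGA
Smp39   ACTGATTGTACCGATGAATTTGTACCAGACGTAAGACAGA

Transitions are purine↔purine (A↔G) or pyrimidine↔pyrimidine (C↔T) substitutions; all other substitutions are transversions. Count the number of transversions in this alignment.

The sequences differ at positions 5 (G/A, transition), 6 (A/T, transversion), 11 (T/C, transition), 12 (T/C, transition), 13 (A/G, transition), 18 (C/A, transversion), 22 (A/G, transition), 27 (G/A, transition), 28 (A/G, transition), 30 (T/C, transition), 31 (A/G, transition), 37 (T/C, transition).
Of the 12 differences, 10 transitions and 2 transversions, so the answer is 2.

2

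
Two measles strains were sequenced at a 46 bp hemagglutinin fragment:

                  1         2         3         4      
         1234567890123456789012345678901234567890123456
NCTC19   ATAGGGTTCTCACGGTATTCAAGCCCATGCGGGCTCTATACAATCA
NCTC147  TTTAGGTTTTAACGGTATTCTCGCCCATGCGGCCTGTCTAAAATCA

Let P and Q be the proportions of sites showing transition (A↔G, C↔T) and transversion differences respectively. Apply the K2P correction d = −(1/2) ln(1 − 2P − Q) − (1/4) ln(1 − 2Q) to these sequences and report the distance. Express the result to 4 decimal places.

0.2902

Differing sites — 1:A/T (Tv); 3:A/T (Tv); 4:G/A (Ti); 9:C/T (Ti); 11:C/A (Tv); 21:A/T (Tv); 22:A/C (Tv); 33:G/C (Tv); 36:C/G (Tv); 38:A/C (Tv); 41:C/A (Tv).
Of the 11 differences, 2 transitions and 9 transversions over 46 sites: P = 2/46 = 0.043478, Q = 9/46 = 0.195652.
d = −0.5·ln(0.717392) − 0.25·ln(0.608696) = −0.5·(-0.332133) − 0.25·(-0.496436) = 0.2902.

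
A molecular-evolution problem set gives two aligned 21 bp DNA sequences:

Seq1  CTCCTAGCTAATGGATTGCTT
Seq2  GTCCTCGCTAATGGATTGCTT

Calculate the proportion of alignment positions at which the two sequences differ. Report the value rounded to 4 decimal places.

Differing sites — 1:C/G; 6:A/C.
There are 2 differences over 21 sites, so p = 2/21 = 0.0952.

0.0952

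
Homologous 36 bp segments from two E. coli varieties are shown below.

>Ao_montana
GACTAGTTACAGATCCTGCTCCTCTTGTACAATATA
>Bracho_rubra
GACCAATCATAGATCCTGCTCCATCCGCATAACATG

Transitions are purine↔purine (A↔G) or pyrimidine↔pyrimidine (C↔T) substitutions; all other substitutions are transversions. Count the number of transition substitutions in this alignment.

11

Mismatches occur at site 4 (T/C, transition), site 6 (G/A, transition), site 8 (T/C, transition), site 10 (C/T, transition), site 23 (T/A, transversion), site 24 (C/T, transition), site 25 (T/C, transition), site 26 (T/C, transition), site 28 (T/C, transition), site 30 (C/T, transition), site 33 (T/C, transition), site 36 (A/G, transition).
Of the 12 differences, 11 transitions and 1 transversion, so the answer is 11.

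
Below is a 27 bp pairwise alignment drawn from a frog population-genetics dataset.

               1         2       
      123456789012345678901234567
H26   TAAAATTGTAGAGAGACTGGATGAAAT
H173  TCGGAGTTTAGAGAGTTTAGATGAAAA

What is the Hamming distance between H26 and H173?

Differing sites — 2:A/C; 3:A/G; 4:A/G; 6:T/G; 8:G/T; 16:A/T; 17:C/T; 19:G/A; 27:T/A.
That gives 9 mismatches out of 27 aligned sites, so the Hamming distance is 9.

9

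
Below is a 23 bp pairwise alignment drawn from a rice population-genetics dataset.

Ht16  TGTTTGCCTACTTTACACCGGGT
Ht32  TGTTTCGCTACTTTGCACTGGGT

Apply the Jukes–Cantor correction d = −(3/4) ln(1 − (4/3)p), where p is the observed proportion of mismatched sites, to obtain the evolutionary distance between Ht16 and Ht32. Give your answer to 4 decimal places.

Mismatches occur at site 6 (G/C), site 7 (C/G), site 15 (A/G), site 19 (C/T).
p = 4/23 = 0.173913.
d = −0.75 · ln(1 − (4/3)·0.173913) = −0.75 · ln(0.768116) = −0.75 · (-0.263815) = 0.1979.

0.1979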